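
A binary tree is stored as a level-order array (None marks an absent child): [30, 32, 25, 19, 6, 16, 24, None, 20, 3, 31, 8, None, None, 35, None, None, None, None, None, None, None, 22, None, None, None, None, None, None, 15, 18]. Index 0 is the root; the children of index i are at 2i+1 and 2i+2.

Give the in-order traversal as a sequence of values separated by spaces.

In-order visits the left subtree, then the node, then the right subtree.
At 30: go left to 32.
  At 32: go left to 19.
    At 19: no left child.
    Visit 19.
    At 19: go right to 20.
      20 is a leaf — visit 20.
  Visit 32.
  At 32: go right to 6.
    At 6: go left to 3.
      3 is a leaf — visit 3.
    Visit 6.
    At 6: go right to 31.
      At 31: no left child.
      Visit 31.
      At 31: go right to 22.
        22 is a leaf — visit 22.
Visit 30.
At 30: go right to 25.
  At 25: go left to 16.
    At 16: go left to 8.
      8 is a leaf — visit 8.
    Visit 16.
    At 16: no right child.
  Visit 25.
  At 25: go right to 24.
    At 24: no left child.
    Visit 24.
    At 24: go right to 35.
      At 35: go left to 15.
        15 is a leaf — visit 15.
      Visit 35.
      At 35: go right to 18.
        18 is a leaf — visit 18.

19 20 32 3 6 31 22 30 8 16 25 24 15 35 18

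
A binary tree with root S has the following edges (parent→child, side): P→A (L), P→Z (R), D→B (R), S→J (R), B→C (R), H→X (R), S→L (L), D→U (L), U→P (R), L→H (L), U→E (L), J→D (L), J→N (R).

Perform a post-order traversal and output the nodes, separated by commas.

Post-order visits the left subtree, then the right subtree, then the node.
At S: go left to L.
  At L: go left to H.
    At H: no left child.
    At H: go right to X.
      X is a leaf — visit X.
    Visit H.
  At L: no right child.
  Visit L.
At S: go right to J.
  At J: go left to D.
    At D: go left to U.
      At U: go left to E.
        E is a leaf — visit E.
      At U: go right to P.
        At P: go left to A.
          A is a leaf — visit A.
        At P: go right to Z.
          Z is a leaf — visit Z.
        Visit P.
      Visit U.
    At D: go right to B.
      At B: no left child.
      At B: go right to C.
        C is a leaf — visit C.
      Visit B.
    Visit D.
  At J: go right to N.
    N is a leaf — visit N.
  Visit J.
Visit S.

X, H, L, E, A, Z, P, U, C, B, D, N, J, S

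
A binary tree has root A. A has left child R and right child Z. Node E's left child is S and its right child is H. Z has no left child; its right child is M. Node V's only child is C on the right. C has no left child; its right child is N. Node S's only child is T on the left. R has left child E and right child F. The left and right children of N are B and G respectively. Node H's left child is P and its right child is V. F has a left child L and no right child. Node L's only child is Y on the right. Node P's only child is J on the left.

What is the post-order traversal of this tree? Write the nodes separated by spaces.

Post-order visits the left subtree, then the right subtree, then the node.
At A: go left to R.
  At R: go left to E.
    At E: go left to S.
      At S: go left to T.
        T is a leaf — visit T.
      At S: no right child.
      Visit S.
    At E: go right to H.
      At H: go left to P.
        At P: go left to J.
          J is a leaf — visit J.
        At P: no right child.
        Visit P.
      At H: go right to V.
        At V: no left child.
        At V: go right to C.
          At C: no left child.
          At C: go right to N.
            At N: go left to B.
              B is a leaf — visit B.
            At N: go right to G.
              G is a leaf — visit G.
            Visit N.
          Visit C.
        Visit V.
      Visit H.
    Visit E.
  At R: go right to F.
    At F: go left to L.
      At L: no left child.
      At L: go right to Y.
        Y is a leaf — visit Y.
      Visit L.
    At F: no right child.
    Visit F.
  Visit R.
At A: go right to Z.
  At Z: no left child.
  At Z: go right to M.
    M is a leaf — visit M.
  Visit Z.
Visit A.

T S J P B G N C V H E Y L F R M Z A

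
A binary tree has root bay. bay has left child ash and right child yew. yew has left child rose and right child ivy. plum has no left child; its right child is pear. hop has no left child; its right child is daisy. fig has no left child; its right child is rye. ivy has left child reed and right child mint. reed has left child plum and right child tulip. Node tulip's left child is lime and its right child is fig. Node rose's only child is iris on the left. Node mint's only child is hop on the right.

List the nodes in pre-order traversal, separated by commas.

bay, ash, yew, rose, iris, ivy, reed, plum, pear, tulip, lime, fig, rye, mint, hop, daisy

Pre-order visits the node, then its left subtree, then its right subtree.
Visit bay.
At bay: go left to ash.
  ash is a leaf — visit ash.
At bay: go right to yew.
  Visit yew.
  At yew: go left to rose.
    Visit rose.
    At rose: go left to iris.
      iris is a leaf — visit iris.
    At rose: no right child.
  At yew: go right to ivy.
    Visit ivy.
    At ivy: go left to reed.
      Visit reed.
      At reed: go left to plum.
        Visit plum.
        At plum: no left child.
        At plum: go right to pear.
          pear is a leaf — visit pear.
      At reed: go right to tulip.
        Visit tulip.
        At tulip: go left to lime.
          lime is a leaf — visit lime.
        At tulip: go right to fig.
          Visit fig.
          At fig: no left child.
          At fig: go right to rye.
            rye is a leaf — visit rye.
    At ivy: go right to mint.
      Visit mint.
      At mint: no left child.
      At mint: go right to hop.
        Visit hop.
        At hop: no left child.
        At hop: go right to daisy.
          daisy is a leaf — visit daisy.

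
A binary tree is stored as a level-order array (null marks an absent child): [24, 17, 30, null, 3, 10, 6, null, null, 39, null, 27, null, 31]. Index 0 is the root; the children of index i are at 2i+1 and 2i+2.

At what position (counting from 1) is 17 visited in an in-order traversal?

In-order visits the left subtree, then the node, then the right subtree.
At 24: go left to 17.
  At 17: no left child.
  Visit 17.
  At 17: go right to 3.
    At 3: go left to 39.
      39 is a leaf — visit 39.
    Visit 3.
    At 3: no right child.
Visit 24.
At 24: go right to 30.
  At 30: go left to 10.
    At 10: go left to 27.
      27 is a leaf — visit 27.
    Visit 10.
    At 10: no right child.
  Visit 30.
  At 30: go right to 6.
    At 6: go left to 31.
      31 is a leaf — visit 31.
    Visit 6.
    At 6: no right child.
Full in-order sequence: 17, 39, 3, 24, 27, 10, 30, 31, 6.

1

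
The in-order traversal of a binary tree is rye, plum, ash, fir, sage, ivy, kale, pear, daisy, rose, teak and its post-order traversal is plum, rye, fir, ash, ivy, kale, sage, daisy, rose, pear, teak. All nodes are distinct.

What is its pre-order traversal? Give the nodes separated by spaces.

teak pear sage ash rye plum fir kale ivy rose daisy

The last element of post-order is the root; it splits in-order into left and right subtrees.
Root teak: left subtree has 10 nodes {rye, plum, ash, fir, sage, ivy, kale, pear, daisy, rose}, right has 0 { }.
  Root pear: left subtree has 7 nodes {rye, plum, ash, fir, sage, ivy, kale}, right has 2 {daisy, rose}.
    Root sage: left subtree has 4 nodes {rye, plum, ash, fir}, right has 2 {ivy, kale}.
      Root ash: left subtree has 2 nodes {rye, plum}, right has 1 {fir}.
        Root rye: left subtree has 0 nodes { }, right has 1 {plum}.
      Root kale: left subtree has 1 node {ivy}, right has 0 { }.
    Root rose: left subtree has 1 node {daisy}, right has 0 { }.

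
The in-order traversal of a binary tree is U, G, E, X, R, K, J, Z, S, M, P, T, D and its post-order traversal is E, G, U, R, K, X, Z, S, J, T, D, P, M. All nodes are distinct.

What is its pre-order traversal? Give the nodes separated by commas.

The last element of post-order is the root; it splits in-order into left and right subtrees.
Root M: left subtree has 9 nodes {U, G, E, X, R, K, J, Z, S}, right has 3 {P, T, D}.
  Root J: left subtree has 6 nodes {U, G, E, X, R, K}, right has 2 {Z, S}.
    Root X: left subtree has 3 nodes {U, G, E}, right has 2 {R, K}.
      Root U: left subtree has 0 nodes { }, right has 2 {G, E}.
        Root G: left subtree has 0 nodes { }, right has 1 {E}.
      Root K: left subtree has 1 node {R}, right has 0 { }.
    Root S: left subtree has 1 node {Z}, right has 0 { }.
  Root P: left subtree has 0 nodes { }, right has 2 {T, D}.
    Root D: left subtree has 1 node {T}, right has 0 { }.

M, J, X, U, G, E, K, R, S, Z, P, D, T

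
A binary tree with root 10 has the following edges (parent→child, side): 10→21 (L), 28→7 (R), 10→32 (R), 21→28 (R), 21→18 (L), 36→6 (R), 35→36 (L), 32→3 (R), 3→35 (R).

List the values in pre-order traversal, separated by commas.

10, 21, 18, 28, 7, 32, 3, 35, 36, 6

Pre-order visits the node, then its left subtree, then its right subtree.
Visit 10.
At 10: go left to 21.
  Visit 21.
  At 21: go left to 18.
    18 is a leaf — visit 18.
  At 21: go right to 28.
    Visit 28.
    At 28: no left child.
    At 28: go right to 7.
      7 is a leaf — visit 7.
At 10: go right to 32.
  Visit 32.
  At 32: no left child.
  At 32: go right to 3.
    Visit 3.
    At 3: no left child.
    At 3: go right to 35.
      Visit 35.
      At 35: go left to 36.
        Visit 36.
        At 36: no left child.
        At 36: go right to 6.
          6 is a leaf — visit 6.
      At 35: no right child.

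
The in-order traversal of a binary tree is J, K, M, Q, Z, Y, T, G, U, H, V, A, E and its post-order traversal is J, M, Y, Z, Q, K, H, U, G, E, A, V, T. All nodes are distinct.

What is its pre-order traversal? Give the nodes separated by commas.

T, K, J, Q, M, Z, Y, V, G, U, H, A, E

The last element of post-order is the root; it splits in-order into left and right subtrees.
Root T: left subtree has 6 nodes {J, K, M, Q, Z, Y}, right has 6 {G, U, H, V, A, E}.
  Root K: left subtree has 1 node {J}, right has 4 {M, Q, Z, Y}.
    Root Q: left subtree has 1 node {M}, right has 2 {Z, Y}.
      Root Z: left subtree has 0 nodes { }, right has 1 {Y}.
  Root V: left subtree has 3 nodes {G, U, H}, right has 2 {A, E}.
    Root G: left subtree has 0 nodes { }, right has 2 {U, H}.
      Root U: left subtree has 0 nodes { }, right has 1 {H}.
    Root A: left subtree has 0 nodes { }, right has 1 {E}.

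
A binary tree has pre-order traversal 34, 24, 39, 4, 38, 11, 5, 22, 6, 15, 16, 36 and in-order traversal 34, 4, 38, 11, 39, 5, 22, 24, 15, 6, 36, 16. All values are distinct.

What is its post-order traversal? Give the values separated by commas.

The first element of pre-order is the root; it splits in-order into left and right subtrees.
Root 34: left subtree has 0 nodes { }, right has 11 {4, 38, 11, 39, 5, 22, 24, 15, 6, 36, 16}.
  Root 24: left subtree has 6 nodes {4, 38, 11, 39, 5, 22}, right has 4 {15, 6, 36, 16}.
    Root 39: left subtree has 3 nodes {4, 38, 11}, right has 2 {5, 22}.
      Root 4: left subtree has 0 nodes { }, right has 2 {38, 11}.
        Root 38: left subtree has 0 nodes { }, right has 1 {11}.
      Root 5: left subtree has 0 nodes { }, right has 1 {22}.
    Root 6: left subtree has 1 node {15}, right has 2 {36, 16}.
      Root 16: left subtree has 1 node {36}, right has 0 { }.

11, 38, 4, 22, 5, 39, 15, 36, 16, 6, 24, 34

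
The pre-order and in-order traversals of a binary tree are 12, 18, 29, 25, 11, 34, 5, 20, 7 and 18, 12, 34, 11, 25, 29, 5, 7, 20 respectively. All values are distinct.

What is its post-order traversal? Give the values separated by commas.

The first element of pre-order is the root; it splits in-order into left and right subtrees.
Root 12: left subtree has 1 node {18}, right has 7 {34, 11, 25, 29, 5, 7, 20}.
  Root 29: left subtree has 3 nodes {34, 11, 25}, right has 3 {5, 7, 20}.
    Root 25: left subtree has 2 nodes {34, 11}, right has 0 { }.
      Root 11: left subtree has 1 node {34}, right has 0 { }.
    Root 5: left subtree has 0 nodes { }, right has 2 {7, 20}.
      Root 20: left subtree has 1 node {7}, right has 0 { }.

18, 34, 11, 25, 7, 20, 5, 29, 12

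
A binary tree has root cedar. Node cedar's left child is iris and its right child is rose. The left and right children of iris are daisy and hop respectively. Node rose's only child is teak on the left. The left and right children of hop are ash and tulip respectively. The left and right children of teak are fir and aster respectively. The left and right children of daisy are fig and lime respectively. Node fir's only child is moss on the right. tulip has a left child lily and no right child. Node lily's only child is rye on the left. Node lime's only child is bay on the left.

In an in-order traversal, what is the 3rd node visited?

bay

In-order visits the left subtree, then the node, then the right subtree.
At cedar: go left to iris.
  At iris: go left to daisy.
    At daisy: go left to fig.
      fig is a leaf — visit fig.
    Visit daisy.
    At daisy: go right to lime.
      At lime: go left to bay.
        bay is a leaf — visit bay.
      Visit lime.
      At lime: no right child.
  Visit iris.
  At iris: go right to hop.
    At hop: go left to ash.
      ash is a leaf — visit ash.
    Visit hop.
    At hop: go right to tulip.
      At tulip: go left to lily.
        At lily: go left to rye.
          rye is a leaf — visit rye.
        Visit lily.
        At lily: no right child.
      Visit tulip.
      At tulip: no right child.
Visit cedar.
At cedar: go right to rose.
  At rose: go left to teak.
    At teak: go left to fir.
      At fir: no left child.
      Visit fir.
      At fir: go right to moss.
        moss is a leaf — visit moss.
    Visit teak.
    At teak: go right to aster.
      aster is a leaf — visit aster.
  Visit rose.
  At rose: no right child.
Full in-order sequence: fig, daisy, bay, lime, iris, ash, hop, rye, lily, tulip, cedar, fir, moss, teak, aster, rose.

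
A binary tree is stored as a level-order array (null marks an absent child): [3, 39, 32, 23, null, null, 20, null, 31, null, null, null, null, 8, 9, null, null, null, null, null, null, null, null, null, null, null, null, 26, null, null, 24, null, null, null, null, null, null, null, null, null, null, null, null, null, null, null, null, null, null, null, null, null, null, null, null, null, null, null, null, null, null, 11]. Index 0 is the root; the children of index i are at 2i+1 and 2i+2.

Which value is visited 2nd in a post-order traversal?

23

Post-order visits the left subtree, then the right subtree, then the node.
At 3: go left to 39.
  At 39: go left to 23.
    At 23: no left child.
    At 23: go right to 31.
      31 is a leaf — visit 31.
    Visit 23.
  At 39: no right child.
  Visit 39.
At 3: go right to 32.
  At 32: no left child.
  At 32: go right to 20.
    At 20: go left to 8.
      At 8: go left to 26.
        26 is a leaf — visit 26.
      At 8: no right child.
      Visit 8.
    At 20: go right to 9.
      At 9: no left child.
      At 9: go right to 24.
        At 24: go left to 11.
          11 is a leaf — visit 11.
        At 24: no right child.
        Visit 24.
      Visit 9.
    Visit 20.
  Visit 32.
Visit 3.
Full post-order sequence: 31, 23, 39, 26, 8, 11, 24, 9, 20, 32, 3.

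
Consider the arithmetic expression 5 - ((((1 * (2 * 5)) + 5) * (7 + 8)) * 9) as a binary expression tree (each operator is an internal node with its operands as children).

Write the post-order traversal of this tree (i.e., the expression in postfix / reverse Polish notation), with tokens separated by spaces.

5 1 2 5 * * 5 + 7 8 + * 9 * -

Post-order on an expression tree gives postfix notation: for each operator, emit left operand, right operand, then the operator.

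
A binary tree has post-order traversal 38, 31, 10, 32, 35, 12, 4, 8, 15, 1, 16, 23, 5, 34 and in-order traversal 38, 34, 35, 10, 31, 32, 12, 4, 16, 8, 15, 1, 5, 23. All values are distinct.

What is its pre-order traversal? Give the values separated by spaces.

The last element of post-order is the root; it splits in-order into left and right subtrees.
Root 34: left subtree has 1 node {38}, right has 12 {35, 10, 31, 32, 12, 4, 16, 8, 15, 1, 5, 23}.
  Root 5: left subtree has 10 nodes {35, 10, 31, 32, 12, 4, 16, 8, 15, 1}, right has 1 {23}.
    Root 16: left subtree has 6 nodes {35, 10, 31, 32, 12, 4}, right has 3 {8, 15, 1}.
      Root 4: left subtree has 5 nodes {35, 10, 31, 32, 12}, right has 0 { }.
        Root 12: left subtree has 4 nodes {35, 10, 31, 32}, right has 0 { }.
          Root 35: left subtree has 0 nodes { }, right has 3 {10, 31, 32}.
            Root 32: left subtree has 2 nodes {10, 31}, right has 0 { }.
              Root 10: left subtree has 0 nodes { }, right has 1 {31}.
      Root 1: left subtree has 2 nodes {8, 15}, right has 0 { }.
        Root 15: left subtree has 1 node {8}, right has 0 { }.

34 38 5 16 4 12 35 32 10 31 1 15 8 23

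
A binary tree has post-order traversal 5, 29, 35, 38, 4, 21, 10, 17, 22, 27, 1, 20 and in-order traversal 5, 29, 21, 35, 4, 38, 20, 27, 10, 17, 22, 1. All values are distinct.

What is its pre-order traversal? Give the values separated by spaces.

20 21 29 5 4 35 38 1 27 22 17 10

The last element of post-order is the root; it splits in-order into left and right subtrees.
Root 20: left subtree has 6 nodes {5, 29, 21, 35, 4, 38}, right has 5 {27, 10, 17, 22, 1}.
  Root 21: left subtree has 2 nodes {5, 29}, right has 3 {35, 4, 38}.
    Root 29: left subtree has 1 node {5}, right has 0 { }.
    Root 4: left subtree has 1 node {35}, right has 1 {38}.
  Root 1: left subtree has 4 nodes {27, 10, 17, 22}, right has 0 { }.
    Root 27: left subtree has 0 nodes { }, right has 3 {10, 17, 22}.
      Root 22: left subtree has 2 nodes {10, 17}, right has 0 { }.
        Root 17: left subtree has 1 node {10}, right has 0 { }.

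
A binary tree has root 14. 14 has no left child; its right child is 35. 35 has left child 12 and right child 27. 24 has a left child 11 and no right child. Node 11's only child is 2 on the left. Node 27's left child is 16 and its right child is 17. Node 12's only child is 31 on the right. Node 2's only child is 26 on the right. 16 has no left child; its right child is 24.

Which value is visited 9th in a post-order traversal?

27

Post-order visits the left subtree, then the right subtree, then the node.
At 14: no left child.
At 14: go right to 35.
  At 35: go left to 12.
    At 12: no left child.
    At 12: go right to 31.
      31 is a leaf — visit 31.
    Visit 12.
  At 35: go right to 27.
    At 27: go left to 16.
      At 16: no left child.
      At 16: go right to 24.
        At 24: go left to 11.
          At 11: go left to 2.
            At 2: no left child.
            At 2: go right to 26.
              26 is a leaf — visit 26.
            Visit 2.
          At 11: no right child.
          Visit 11.
        At 24: no right child.
        Visit 24.
      Visit 16.
    At 27: go right to 17.
      17 is a leaf — visit 17.
    Visit 27.
  Visit 35.
Visit 14.
Full post-order sequence: 31, 12, 26, 2, 11, 24, 16, 17, 27, 35, 14.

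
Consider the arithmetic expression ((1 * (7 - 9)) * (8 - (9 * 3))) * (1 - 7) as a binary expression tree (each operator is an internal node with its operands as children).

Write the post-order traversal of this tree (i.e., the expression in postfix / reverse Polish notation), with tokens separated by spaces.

1 7 9 - * 8 9 3 * - * 1 7 - *

Post-order on an expression tree gives postfix notation: for each operator, emit left operand, right operand, then the operator.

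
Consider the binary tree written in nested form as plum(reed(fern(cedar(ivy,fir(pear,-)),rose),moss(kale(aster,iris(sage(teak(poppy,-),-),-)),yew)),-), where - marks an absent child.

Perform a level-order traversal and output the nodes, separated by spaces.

plum reed fern moss cedar rose kale yew ivy fir aster iris pear sage teak poppy

Level-order visits nodes level by level from the root, left to right within each level.
Level 0: plum
Level 1: reed
Level 2: fern, moss
Level 3: cedar, rose, kale, yew
Level 4: ivy, fir, aster, iris
Level 5: pear, sage
Level 6: teak
Level 7: poppy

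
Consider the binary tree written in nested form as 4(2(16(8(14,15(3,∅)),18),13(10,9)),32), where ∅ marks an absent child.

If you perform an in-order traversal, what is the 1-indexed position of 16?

5

In-order visits the left subtree, then the node, then the right subtree.
At 4: go left to 2.
  At 2: go left to 16.
    At 16: go left to 8.
      At 8: go left to 14.
        14 is a leaf — visit 14.
      Visit 8.
      At 8: go right to 15.
        At 15: go left to 3.
          3 is a leaf — visit 3.
        Visit 15.
        At 15: no right child.
    Visit 16.
    At 16: go right to 18.
      18 is a leaf — visit 18.
  Visit 2.
  At 2: go right to 13.
    At 13: go left to 10.
      10 is a leaf — visit 10.
    Visit 13.
    At 13: go right to 9.
      9 is a leaf — visit 9.
Visit 4.
At 4: go right to 32.
  32 is a leaf — visit 32.
Full in-order sequence: 14, 8, 3, 15, 16, 18, 2, 10, 13, 9, 4, 32.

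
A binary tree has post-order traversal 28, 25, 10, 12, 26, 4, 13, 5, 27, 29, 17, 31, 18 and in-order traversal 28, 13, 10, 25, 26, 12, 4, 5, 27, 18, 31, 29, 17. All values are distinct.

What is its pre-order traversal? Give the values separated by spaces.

The last element of post-order is the root; it splits in-order into left and right subtrees.
Root 18: left subtree has 9 nodes {28, 13, 10, 25, 26, 12, 4, 5, 27}, right has 3 {31, 29, 17}.
  Root 27: left subtree has 8 nodes {28, 13, 10, 25, 26, 12, 4, 5}, right has 0 { }.
    Root 5: left subtree has 7 nodes {28, 13, 10, 25, 26, 12, 4}, right has 0 { }.
      Root 13: left subtree has 1 node {28}, right has 5 {10, 25, 26, 12, 4}.
        Root 4: left subtree has 4 nodes {10, 25, 26, 12}, right has 0 { }.
          Root 26: left subtree has 2 nodes {10, 25}, right has 1 {12}.
            Root 10: left subtree has 0 nodes { }, right has 1 {25}.
  Root 31: left subtree has 0 nodes { }, right has 2 {29, 17}.
    Root 17: left subtree has 1 node {29}, right has 0 { }.

18 27 5 13 28 4 26 10 25 12 31 17 29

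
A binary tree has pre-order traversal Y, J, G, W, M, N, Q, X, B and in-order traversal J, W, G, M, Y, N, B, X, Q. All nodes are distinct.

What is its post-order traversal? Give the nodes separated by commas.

W, M, G, J, B, X, Q, N, Y

The first element of pre-order is the root; it splits in-order into left and right subtrees.
Root Y: left subtree has 4 nodes {J, W, G, M}, right has 4 {N, B, X, Q}.
  Root J: left subtree has 0 nodes { }, right has 3 {W, G, M}.
    Root G: left subtree has 1 node {W}, right has 1 {M}.
  Root N: left subtree has 0 nodes { }, right has 3 {B, X, Q}.
    Root Q: left subtree has 2 nodes {B, X}, right has 0 { }.
      Root X: left subtree has 1 node {B}, right has 0 { }.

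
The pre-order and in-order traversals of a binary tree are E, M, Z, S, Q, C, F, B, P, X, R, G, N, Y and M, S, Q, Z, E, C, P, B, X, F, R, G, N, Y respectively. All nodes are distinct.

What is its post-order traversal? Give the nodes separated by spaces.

The first element of pre-order is the root; it splits in-order into left and right subtrees.
Root E: left subtree has 4 nodes {M, S, Q, Z}, right has 9 {C, P, B, X, F, R, G, N, Y}.
  Root M: left subtree has 0 nodes { }, right has 3 {S, Q, Z}.
    Root Z: left subtree has 2 nodes {S, Q}, right has 0 { }.
      Root S: left subtree has 0 nodes { }, right has 1 {Q}.
  Root C: left subtree has 0 nodes { }, right has 8 {P, B, X, F, R, G, N, Y}.
    Root F: left subtree has 3 nodes {P, B, X}, right has 4 {R, G, N, Y}.
      Root B: left subtree has 1 node {P}, right has 1 {X}.
      Root R: left subtree has 0 nodes { }, right has 3 {G, N, Y}.
        Root G: left subtree has 0 nodes { }, right has 2 {N, Y}.
          Root N: left subtree has 0 nodes { }, right has 1 {Y}.

Q S Z M P X B Y N G R F C E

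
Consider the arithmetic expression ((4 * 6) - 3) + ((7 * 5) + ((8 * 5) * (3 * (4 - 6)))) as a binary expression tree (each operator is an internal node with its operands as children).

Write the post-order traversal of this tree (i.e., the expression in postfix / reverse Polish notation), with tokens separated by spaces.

4 6 * 3 - 7 5 * 8 5 * 3 4 6 - * * + +

Post-order on an expression tree gives postfix notation: for each operator, emit left operand, right operand, then the operator.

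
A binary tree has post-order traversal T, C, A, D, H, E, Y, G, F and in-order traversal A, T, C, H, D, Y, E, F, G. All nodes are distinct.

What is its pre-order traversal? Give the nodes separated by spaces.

The last element of post-order is the root; it splits in-order into left and right subtrees.
Root F: left subtree has 7 nodes {A, T, C, H, D, Y, E}, right has 1 {G}.
  Root Y: left subtree has 5 nodes {A, T, C, H, D}, right has 1 {E}.
    Root H: left subtree has 3 nodes {A, T, C}, right has 1 {D}.
      Root A: left subtree has 0 nodes { }, right has 2 {T, C}.
        Root C: left subtree has 1 node {T}, right has 0 { }.

F Y H A C T D E G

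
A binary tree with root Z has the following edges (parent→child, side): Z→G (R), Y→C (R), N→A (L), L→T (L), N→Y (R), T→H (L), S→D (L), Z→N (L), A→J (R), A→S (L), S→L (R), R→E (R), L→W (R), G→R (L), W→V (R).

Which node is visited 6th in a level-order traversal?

R

Level-order visits nodes level by level from the root, left to right within each level.
Level 0: Z
Level 1: N, G
Level 2: A, Y, R
Level 3: S, J, C, E
Level 4: D, L
Level 5: T, W
Level 6: H, V
Full level-order sequence: Z, N, G, A, Y, R, S, J, C, E, D, L, T, W, H, V.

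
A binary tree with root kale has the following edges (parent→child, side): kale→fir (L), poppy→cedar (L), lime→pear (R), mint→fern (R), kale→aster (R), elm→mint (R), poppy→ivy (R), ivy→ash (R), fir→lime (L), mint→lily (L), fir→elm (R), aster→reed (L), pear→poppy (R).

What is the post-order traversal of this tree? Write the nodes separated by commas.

cedar, ash, ivy, poppy, pear, lime, lily, fern, mint, elm, fir, reed, aster, kale

Post-order visits the left subtree, then the right subtree, then the node.
At kale: go left to fir.
  At fir: go left to lime.
    At lime: no left child.
    At lime: go right to pear.
      At pear: no left child.
      At pear: go right to poppy.
        At poppy: go left to cedar.
          cedar is a leaf — visit cedar.
        At poppy: go right to ivy.
          At ivy: no left child.
          At ivy: go right to ash.
            ash is a leaf — visit ash.
          Visit ivy.
        Visit poppy.
      Visit pear.
    Visit lime.
  At fir: go right to elm.
    At elm: no left child.
    At elm: go right to mint.
      At mint: go left to lily.
        lily is a leaf — visit lily.
      At mint: go right to fern.
        fern is a leaf — visit fern.
      Visit mint.
    Visit elm.
  Visit fir.
At kale: go right to aster.
  At aster: go left to reed.
    reed is a leaf — visit reed.
  At aster: no right child.
  Visit aster.
Visit kale.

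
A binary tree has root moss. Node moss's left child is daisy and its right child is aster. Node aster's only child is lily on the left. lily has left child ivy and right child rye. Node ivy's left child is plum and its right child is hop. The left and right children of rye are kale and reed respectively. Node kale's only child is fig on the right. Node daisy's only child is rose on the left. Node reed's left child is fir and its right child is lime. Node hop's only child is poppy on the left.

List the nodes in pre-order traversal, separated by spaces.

moss daisy rose aster lily ivy plum hop poppy rye kale fig reed fir lime

Pre-order visits the node, then its left subtree, then its right subtree.
Visit moss.
At moss: go left to daisy.
  Visit daisy.
  At daisy: go left to rose.
    rose is a leaf — visit rose.
  At daisy: no right child.
At moss: go right to aster.
  Visit aster.
  At aster: go left to lily.
    Visit lily.
    At lily: go left to ivy.
      Visit ivy.
      At ivy: go left to plum.
        plum is a leaf — visit plum.
      At ivy: go right to hop.
        Visit hop.
        At hop: go left to poppy.
          poppy is a leaf — visit poppy.
        At hop: no right child.
    At lily: go right to rye.
      Visit rye.
      At rye: go left to kale.
        Visit kale.
        At kale: no left child.
        At kale: go right to fig.
          fig is a leaf — visit fig.
      At rye: go right to reed.
        Visit reed.
        At reed: go left to fir.
          fir is a leaf — visit fir.
        At reed: go right to lime.
          lime is a leaf — visit lime.
  At aster: no right child.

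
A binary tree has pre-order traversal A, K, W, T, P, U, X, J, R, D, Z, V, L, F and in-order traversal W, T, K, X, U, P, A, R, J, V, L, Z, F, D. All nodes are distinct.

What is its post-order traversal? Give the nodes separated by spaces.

The first element of pre-order is the root; it splits in-order into left and right subtrees.
Root A: left subtree has 6 nodes {W, T, K, X, U, P}, right has 7 {R, J, V, L, Z, F, D}.
  Root K: left subtree has 2 nodes {W, T}, right has 3 {X, U, P}.
    Root W: left subtree has 0 nodes { }, right has 1 {T}.
    Root P: left subtree has 2 nodes {X, U}, right has 0 { }.
      Root U: left subtree has 1 node {X}, right has 0 { }.
  Root J: left subtree has 1 node {R}, right has 5 {V, L, Z, F, D}.
    Root D: left subtree has 4 nodes {V, L, Z, F}, right has 0 { }.
      Root Z: left subtree has 2 nodes {V, L}, right has 1 {F}.
        Root V: left subtree has 0 nodes { }, right has 1 {L}.

T W X U P K R L V F Z D J A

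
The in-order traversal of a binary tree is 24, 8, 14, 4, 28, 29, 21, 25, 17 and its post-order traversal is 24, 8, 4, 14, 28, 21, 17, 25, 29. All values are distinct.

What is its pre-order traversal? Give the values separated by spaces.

29 28 14 8 24 4 25 21 17

The last element of post-order is the root; it splits in-order into left and right subtrees.
Root 29: left subtree has 5 nodes {24, 8, 14, 4, 28}, right has 3 {21, 25, 17}.
  Root 28: left subtree has 4 nodes {24, 8, 14, 4}, right has 0 { }.
    Root 14: left subtree has 2 nodes {24, 8}, right has 1 {4}.
      Root 8: left subtree has 1 node {24}, right has 0 { }.
  Root 25: left subtree has 1 node {21}, right has 1 {17}.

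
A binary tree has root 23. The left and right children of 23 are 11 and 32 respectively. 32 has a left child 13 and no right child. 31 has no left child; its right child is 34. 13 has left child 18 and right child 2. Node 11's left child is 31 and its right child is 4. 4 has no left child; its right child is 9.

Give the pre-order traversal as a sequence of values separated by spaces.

23 11 31 34 4 9 32 13 18 2

Pre-order visits the node, then its left subtree, then its right subtree.
Visit 23.
At 23: go left to 11.
  Visit 11.
  At 11: go left to 31.
    Visit 31.
    At 31: no left child.
    At 31: go right to 34.
      34 is a leaf — visit 34.
  At 11: go right to 4.
    Visit 4.
    At 4: no left child.
    At 4: go right to 9.
      9 is a leaf — visit 9.
At 23: go right to 32.
  Visit 32.
  At 32: go left to 13.
    Visit 13.
    At 13: go left to 18.
      18 is a leaf — visit 18.
    At 13: go right to 2.
      2 is a leaf — visit 2.
  At 32: no right child.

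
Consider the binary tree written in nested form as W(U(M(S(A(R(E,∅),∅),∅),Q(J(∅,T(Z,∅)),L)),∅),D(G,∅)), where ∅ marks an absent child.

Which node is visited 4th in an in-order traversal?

In-order visits the left subtree, then the node, then the right subtree.
At W: go left to U.
  At U: go left to M.
    At M: go left to S.
      At S: go left to A.
        At A: go left to R.
          At R: go left to E.
            E is a leaf — visit E.
          Visit R.
          At R: no right child.
        Visit A.
        At A: no right child.
      Visit S.
      At S: no right child.
    Visit M.
    At M: go right to Q.
      At Q: go left to J.
        At J: no left child.
        Visit J.
        At J: go right to T.
          At T: go left to Z.
            Z is a leaf — visit Z.
          Visit T.
          At T: no right child.
      Visit Q.
      At Q: go right to L.
        L is a leaf — visit L.
  Visit U.
  At U: no right child.
Visit W.
At W: go right to D.
  At D: go left to G.
    G is a leaf — visit G.
  Visit D.
  At D: no right child.
Full in-order sequence: E, R, A, S, M, J, Z, T, Q, L, U, W, G, D.

S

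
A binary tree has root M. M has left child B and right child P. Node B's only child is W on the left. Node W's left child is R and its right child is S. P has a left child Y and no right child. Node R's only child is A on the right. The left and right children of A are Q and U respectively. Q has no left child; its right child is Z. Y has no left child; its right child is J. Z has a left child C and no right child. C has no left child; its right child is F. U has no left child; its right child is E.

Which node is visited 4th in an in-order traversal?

In-order visits the left subtree, then the node, then the right subtree.
At M: go left to B.
  At B: go left to W.
    At W: go left to R.
      At R: no left child.
      Visit R.
      At R: go right to A.
        At A: go left to Q.
          At Q: no left child.
          Visit Q.
          At Q: go right to Z.
            At Z: go left to C.
              At C: no left child.
              Visit C.
              At C: go right to F.
                F is a leaf — visit F.
            Visit Z.
            At Z: no right child.
        Visit A.
        At A: go right to U.
          At U: no left child.
          Visit U.
          At U: go right to E.
            E is a leaf — visit E.
    Visit W.
    At W: go right to S.
      S is a leaf — visit S.
  Visit B.
  At B: no right child.
Visit M.
At M: go right to P.
  At P: go left to Y.
    At Y: no left child.
    Visit Y.
    At Y: go right to J.
      J is a leaf — visit J.
  Visit P.
  At P: no right child.
Full in-order sequence: R, Q, C, F, Z, A, U, E, W, S, B, M, Y, J, P.

F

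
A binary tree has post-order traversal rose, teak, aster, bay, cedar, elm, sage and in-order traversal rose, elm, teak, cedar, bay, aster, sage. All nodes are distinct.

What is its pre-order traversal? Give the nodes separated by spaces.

The last element of post-order is the root; it splits in-order into left and right subtrees.
Root sage: left subtree has 6 nodes {rose, elm, teak, cedar, bay, aster}, right has 0 { }.
  Root elm: left subtree has 1 node {rose}, right has 4 {teak, cedar, bay, aster}.
    Root cedar: left subtree has 1 node {teak}, right has 2 {bay, aster}.
      Root bay: left subtree has 0 nodes { }, right has 1 {aster}.

sage elm rose cedar teak bay aster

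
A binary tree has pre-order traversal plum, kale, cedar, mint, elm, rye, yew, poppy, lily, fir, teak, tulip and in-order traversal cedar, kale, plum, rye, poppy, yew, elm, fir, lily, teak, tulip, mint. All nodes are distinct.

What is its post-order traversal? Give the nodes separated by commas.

cedar, kale, poppy, yew, rye, fir, tulip, teak, lily, elm, mint, plum

The first element of pre-order is the root; it splits in-order into left and right subtrees.
Root plum: left subtree has 2 nodes {cedar, kale}, right has 9 {rye, poppy, yew, elm, fir, lily, teak, tulip, mint}.
  Root kale: left subtree has 1 node {cedar}, right has 0 { }.
  Root mint: left subtree has 8 nodes {rye, poppy, yew, elm, fir, lily, teak, tulip}, right has 0 { }.
    Root elm: left subtree has 3 nodes {rye, poppy, yew}, right has 4 {fir, lily, teak, tulip}.
      Root rye: left subtree has 0 nodes { }, right has 2 {poppy, yew}.
        Root yew: left subtree has 1 node {poppy}, right has 0 { }.
      Root lily: left subtree has 1 node {fir}, right has 2 {teak, tulip}.
        Root teak: left subtree has 0 nodes { }, right has 1 {tulip}.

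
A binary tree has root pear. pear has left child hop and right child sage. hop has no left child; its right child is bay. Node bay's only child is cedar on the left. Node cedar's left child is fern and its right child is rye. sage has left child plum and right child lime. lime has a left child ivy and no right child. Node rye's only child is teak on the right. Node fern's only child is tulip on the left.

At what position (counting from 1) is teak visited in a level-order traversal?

12

Level-order visits nodes level by level from the root, left to right within each level.
Level 0: pear
Level 1: hop, sage
Level 2: bay, plum, lime
Level 3: cedar, ivy
Level 4: fern, rye
Level 5: tulip, teak
Full level-order sequence: pear, hop, sage, bay, plum, lime, cedar, ivy, fern, rye, tulip, teak.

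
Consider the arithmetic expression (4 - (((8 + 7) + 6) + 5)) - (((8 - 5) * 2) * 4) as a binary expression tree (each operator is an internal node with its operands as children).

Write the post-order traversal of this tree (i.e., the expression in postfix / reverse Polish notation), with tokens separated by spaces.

Post-order on an expression tree gives postfix notation: for each operator, emit left operand, right operand, then the operator.

4 8 7 + 6 + 5 + - 8 5 - 2 * 4 * -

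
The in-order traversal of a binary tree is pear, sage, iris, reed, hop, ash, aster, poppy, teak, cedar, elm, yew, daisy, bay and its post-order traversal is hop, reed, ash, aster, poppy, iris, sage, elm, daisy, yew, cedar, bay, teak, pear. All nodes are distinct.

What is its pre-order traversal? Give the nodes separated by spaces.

The last element of post-order is the root; it splits in-order into left and right subtrees.
Root pear: left subtree has 0 nodes { }, right has 13 {sage, iris, reed, hop, ash, aster, poppy, teak, cedar, elm, yew, daisy, bay}.
  Root teak: left subtree has 7 nodes {sage, iris, reed, hop, ash, aster, poppy}, right has 5 {cedar, elm, yew, daisy, bay}.
    Root sage: left subtree has 0 nodes { }, right has 6 {iris, reed, hop, ash, aster, poppy}.
      Root iris: left subtree has 0 nodes { }, right has 5 {reed, hop, ash, aster, poppy}.
        Root poppy: left subtree has 4 nodes {reed, hop, ash, aster}, right has 0 { }.
          Root aster: left subtree has 3 nodes {reed, hop, ash}, right has 0 { }.
            Root ash: left subtree has 2 nodes {reed, hop}, right has 0 { }.
              Root reed: left subtree has 0 nodes { }, right has 1 {hop}.
    Root bay: left subtree has 4 nodes {cedar, elm, yew, daisy}, right has 0 { }.
      Root cedar: left subtree has 0 nodes { }, right has 3 {elm, yew, daisy}.
        Root yew: left subtree has 1 node {elm}, right has 1 {daisy}.

pear teak sage iris poppy aster ash reed hop bay cedar yew elm daisy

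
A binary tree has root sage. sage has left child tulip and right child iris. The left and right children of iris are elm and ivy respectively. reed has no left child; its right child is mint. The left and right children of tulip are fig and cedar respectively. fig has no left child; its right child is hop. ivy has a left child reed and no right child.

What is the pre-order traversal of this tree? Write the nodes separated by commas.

Pre-order visits the node, then its left subtree, then its right subtree.
Visit sage.
At sage: go left to tulip.
  Visit tulip.
  At tulip: go left to fig.
    Visit fig.
    At fig: no left child.
    At fig: go right to hop.
      hop is a leaf — visit hop.
  At tulip: go right to cedar.
    cedar is a leaf — visit cedar.
At sage: go right to iris.
  Visit iris.
  At iris: go left to elm.
    elm is a leaf — visit elm.
  At iris: go right to ivy.
    Visit ivy.
    At ivy: go left to reed.
      Visit reed.
      At reed: no left child.
      At reed: go right to mint.
        mint is a leaf — visit mint.
    At ivy: no right child.

sage, tulip, fig, hop, cedar, iris, elm, ivy, reed, mint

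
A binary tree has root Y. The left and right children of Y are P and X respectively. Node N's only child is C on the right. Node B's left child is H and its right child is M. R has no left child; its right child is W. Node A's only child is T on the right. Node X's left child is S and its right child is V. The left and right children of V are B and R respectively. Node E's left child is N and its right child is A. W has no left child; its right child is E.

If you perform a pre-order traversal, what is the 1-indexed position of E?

Pre-order visits the node, then its left subtree, then its right subtree.
Visit Y.
At Y: go left to P.
  P is a leaf — visit P.
At Y: go right to X.
  Visit X.
  At X: go left to S.
    S is a leaf — visit S.
  At X: go right to V.
    Visit V.
    At V: go left to B.
      Visit B.
      At B: go left to H.
        H is a leaf — visit H.
      At B: go right to M.
        M is a leaf — visit M.
    At V: go right to R.
      Visit R.
      At R: no left child.
      At R: go right to W.
        Visit W.
        At W: no left child.
        At W: go right to E.
          Visit E.
          At E: go left to N.
            Visit N.
            At N: no left child.
            At N: go right to C.
              C is a leaf — visit C.
          At E: go right to A.
            Visit A.
            At A: no left child.
            At A: go right to T.
              T is a leaf — visit T.
Full pre-order sequence: Y, P, X, S, V, B, H, M, R, W, E, N, C, A, T.

11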